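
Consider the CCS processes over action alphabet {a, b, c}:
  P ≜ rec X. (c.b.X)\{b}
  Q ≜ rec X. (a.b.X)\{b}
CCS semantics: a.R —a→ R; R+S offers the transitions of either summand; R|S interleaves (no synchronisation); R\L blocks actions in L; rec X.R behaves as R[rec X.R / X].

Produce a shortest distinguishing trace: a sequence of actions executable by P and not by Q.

Reachable graph of P (2 states):
  s0 = rec X. (c.b.X)\{b} | ··c··> s1
  s1 = (b.(rec X. (c.b.X)\{b}))\{b} | ∅
Reachable graph of Q (2 states):
  t0 = rec X. (a.b.X)\{b} | ··a··> t1
  t1 = (b.(rec X. (a.b.X)\{b}))\{b} | ∅
Trace ⟨c⟩ through P, begin at {s0}:
  after c @ step 1: {s1}
  — P admits the full trace.
Trace ⟨c⟩ through Q, begin at {t0}:
  after c @ step 1: no successor for Q

c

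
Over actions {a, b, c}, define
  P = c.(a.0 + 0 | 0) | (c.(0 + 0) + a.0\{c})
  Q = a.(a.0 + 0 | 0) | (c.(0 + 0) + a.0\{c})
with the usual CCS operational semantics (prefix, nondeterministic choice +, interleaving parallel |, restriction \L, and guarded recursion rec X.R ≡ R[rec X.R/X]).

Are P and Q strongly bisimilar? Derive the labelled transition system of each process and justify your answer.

P's transition system — 9 states:
  m0 = c.(a.0 + 0 | 0) | (c.(0 + 0) + a.0\{c}) :: -a-> m1, -c-> m2, -c-> m3
  m1 = c.(a.0 + 0 | 0) | 0\{c} :: -c-> m4
  m2 = (a.0 + 0 | 0) | (c.(0 + 0) + a.0\{c}) :: -a-> m4, -a-> m5, -c-> m6
  m3 = c.(a.0 + 0 | 0) | (0 + 0) :: -c-> m6
  m4 = (a.0 + 0 | 0) | 0\{c} :: -a-> m7
  m5 = 0 | (c.(0 + 0) + a.0\{c}) :: -a-> m7, -c-> m8
  m6 = (a.0 + 0 | 0) | (0 + 0) :: -a-> m8
  m7 = 0 | 0\{c} :: ·
  m8 = 0 | (0 + 0) :: ·
Q's transition system — 9 states:
  n0 = a.(a.0 + 0 | 0) | (c.(0 + 0) + a.0\{c}) :: -a-> n1, -a-> n2, -c-> n3
  n1 = (a.0 + 0 | 0) | (c.(0 + 0) + a.0\{c}) :: -a-> n4, -a-> n5, -c-> n6
  n2 = a.(a.0 + 0 | 0) | 0\{c} :: -a-> n4
  n3 = a.(a.0 + 0 | 0) | (0 + 0) :: -a-> n6
  n4 = (a.0 + 0 | 0) | 0\{c} :: -a-> n7
  n5 = 0 | (c.(0 + 0) + a.0\{c}) :: -a-> n7, -c-> n8
  n6 = (a.0 + 0 | 0) | (0 + 0) :: -a-> n8
  n7 = 0 | 0\{c} :: ·
  n8 = 0 | (0 + 0) :: ·
Bisimilarity quotient blocks:
  B0 = {m0}
  B1 = {m2, n1}
  B2 = {m5, n5}
  B3 = {m7, m8, n7, n8}
  B4 = {m4, m6, n4, n6}
  B5 = {m1, m3}
  B6 = {n0}
  B7 = {n2, n3}
m0 ∈ B0, n0 ∈ B6 → different blocks

not bisimilar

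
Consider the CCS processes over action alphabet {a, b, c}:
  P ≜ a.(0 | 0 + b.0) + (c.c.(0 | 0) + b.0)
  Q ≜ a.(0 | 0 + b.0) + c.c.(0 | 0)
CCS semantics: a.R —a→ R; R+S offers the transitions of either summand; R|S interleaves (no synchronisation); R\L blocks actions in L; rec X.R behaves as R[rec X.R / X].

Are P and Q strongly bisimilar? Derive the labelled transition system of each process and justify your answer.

not bisimilar

P's transition system — 5 states:
  p0 = a.(0 | 0 + b.0) + (c.c.(0 | 0) + b.0) | -a-> p1, -b-> p2, -c-> p3
  p1 = 0 | 0 + b.0 | -b-> p2
  p2 = 0 | ∅
  p3 = c.(0 | 0) | -c-> p4
  p4 = 0 | 0 | ∅
Q's transition system — 5 states:
  q0 = a.(0 | 0 + b.0) + c.c.(0 | 0) | -a-> q1, -c-> q2
  q1 = 0 | 0 + b.0 | -b-> q3
  q2 = c.(0 | 0) | -c-> q4
  q3 = 0 | ∅
  q4 = 0 | 0 | ∅
Partition-refinement fixed point:
  B0 = {p0}
  B1 = {p1, q1}
  B2 = {p2, p4, q3, q4}
  B3 = {p3, q2}
  B4 = {q0}
p0 ∈ B0, q0 ∈ B4 → different blocks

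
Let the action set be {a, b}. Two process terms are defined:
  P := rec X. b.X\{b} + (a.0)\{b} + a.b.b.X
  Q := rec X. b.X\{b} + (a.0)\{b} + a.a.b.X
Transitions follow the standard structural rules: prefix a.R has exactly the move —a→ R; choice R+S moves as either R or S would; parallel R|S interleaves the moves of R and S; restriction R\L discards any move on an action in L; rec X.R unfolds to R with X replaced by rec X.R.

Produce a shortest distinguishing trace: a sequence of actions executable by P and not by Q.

P's transition system — 7 states:
  s0 = rec X. b.X\{b} + (a.0)\{b} + a.b.b.X ⊢ =a=> s1, =a=> s2, =b=> s3
  s1 = 0\{b} ⊢ stopped
  s2 = b.b.(rec X. b.X\{b} + (a.0)\{b} + a.b.b.X) ⊢ =b=> s4
  s3 = (rec X. b.X\{b} + (a.0)\{b} + a.b.b.X)\{b} ⊢ =a=> s5, =a=> s6
  s4 = b.(rec X. b.X\{b} + (a.0)\{b} + a.b.b.X) ⊢ =b=> s0
  s5 = (b.b.(rec X. b.X\{b} + (a.0)\{b} + a.b.b.X))\{b} ⊢ stopped
  s6 = 0\{b}\{b} ⊢ stopped
Q's transition system — 8 states:
  t0 = rec X. b.X\{b} + (a.0)\{b} + a.a.b.X ⊢ =a=> t1, =a=> t2, =b=> t3
  t1 = 0\{b} ⊢ stopped
  t2 = a.b.(rec X. b.X\{b} + (a.0)\{b} + a.a.b.X) ⊢ =a=> t4
  t3 = (rec X. b.X\{b} + (a.0)\{b} + a.a.b.X)\{b} ⊢ =a=> t5, =a=> t6
  t4 = b.(rec X. b.X\{b} + (a.0)\{b} + a.a.b.X) ⊢ =b=> t0
  t5 = (a.b.(rec X. b.X\{b} + (a.0)\{b} + a.a.b.X))\{b} ⊢ =a=> t7
  t6 = 0\{b}\{b} ⊢ stopped
  t7 = (b.(rec X. b.X\{b} + (a.0)\{b} + a.a.b.X))\{b} ⊢ stopped
Trace ⟨ab⟩ through P, begin at {s0}:
  step 1 (a): {s1, s2}
  step 2 (b): {s4}
  P completes σ.
Trace ⟨ab⟩ through Q, begin at {t0}:
  step 1 (a): {t1, t2}
  step 2 (b): no successor for Q

ab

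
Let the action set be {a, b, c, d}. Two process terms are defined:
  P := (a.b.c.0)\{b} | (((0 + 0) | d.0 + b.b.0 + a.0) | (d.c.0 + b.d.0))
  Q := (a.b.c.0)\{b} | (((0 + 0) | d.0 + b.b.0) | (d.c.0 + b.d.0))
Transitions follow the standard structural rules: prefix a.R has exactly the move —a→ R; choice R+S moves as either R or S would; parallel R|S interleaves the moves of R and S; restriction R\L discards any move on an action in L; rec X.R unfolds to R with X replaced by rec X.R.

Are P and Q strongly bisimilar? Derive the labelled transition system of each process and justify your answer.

P ≁ Q

Reachable graph of P (32 states):
  s0 = (a.b.c.0)\{b} | (((0 + 0) | d.0 + b.b.0 + a.0) | (d.c.0 + b.d.0)) :: -a-> s1, -a-> s2, -b-> s3, -b-> s4, -d-> s5, -d-> s6
  s1 = (a.b.c.0)\{b} | (0 | (d.c.0 + b.d.0)) :: -a-> s7, -b-> s8, -d-> s9
  s2 = (b.c.0)\{b} | (((0 + 0) | d.0 + b.b.0 + a.0) | (d.c.0 + b.d.0)) :: -a-> s7, -b-> s10, -b-> s11, -d-> s12, -d-> s13
  s3 = (a.b.c.0)\{b} | (((0 + 0) | d.0 + b.b.0 + a.0) | d.0) :: -a-> s10, -a-> s8, -b-> s14, -d-> s15, -d-> s16
  s4 = (a.b.c.0)\{b} | (b.0 | (d.c.0 + b.d.0)) :: -a-> s11, -b-> s1, -b-> s14, -d-> s17
  s5 = (a.b.c.0)\{b} | (((0 + 0) | d.0 + b.b.0 + a.0) | c.0) :: -a-> s12, -a-> s9, -b-> s17, -c-> s15, -d-> s18
  s6 = (a.b.c.0)\{b} | ((0 + 0) | 0 | (d.c.0 + b.d.0)) :: -a-> s13, -b-> s16, -d-> s18
  s7 = (b.c.0)\{b} | (0 | (d.c.0 + b.d.0)) :: -b-> s19, -d-> s20
  s8 = (a.b.c.0)\{b} | (0 | d.0) :: -a-> s19, -d-> s21
  s9 = (a.b.c.0)\{b} | (0 | c.0) :: -a-> s20, -c-> s21
  s10 = (b.c.0)\{b} | (((0 + 0) | d.0 + b.b.0 + a.0) | d.0) :: -a-> s19, -b-> s22, -d-> s23, -d-> s24
  s11 = (b.c.0)\{b} | (b.0 | (d.c.0 + b.d.0)) :: -b-> s22, -b-> s7, -d-> s25
  s12 = (b.c.0)\{b} | (((0 + 0) | d.0 + b.b.0 + a.0) | c.0) :: -a-> s20, -b-> s25, -c-> s23, -d-> s26
  s13 = (b.c.0)\{b} | ((0 + 0) | 0 | (d.c.0 + b.d.0)) :: -b-> s24, -d-> s26
  s14 = (a.b.c.0)\{b} | (b.0 | d.0) :: -a-> s22, -b-> s8, -d-> s27
  s15 = (a.b.c.0)\{b} | (((0 + 0) | d.0 + b.b.0 + a.0) | 0) :: -a-> s21, -a-> s23, -b-> s27, -d-> s28
  s16 = (a.b.c.0)\{b} | ((0 + 0) | 0 | d.0) :: -a-> s24, -d-> s28
  s17 = (a.b.c.0)\{b} | (b.0 | c.0) :: -a-> s25, -b-> s9, -c-> s27
  s18 = (a.b.c.0)\{b} | ((0 + 0) | 0 | c.0) :: -a-> s26, -c-> s28
  s19 = (b.c.0)\{b} | (0 | d.0) :: -d-> s29
  s20 = (b.c.0)\{b} | (0 | c.0) :: -c-> s29
  s21 = (a.b.c.0)\{b} | (0 | 0) :: -a-> s29
  s22 = (b.c.0)\{b} | (b.0 | d.0) :: -b-> s19, -d-> s30
  s23 = (b.c.0)\{b} | (((0 + 0) | d.0 + b.b.0 + a.0) | 0) :: -a-> s29, -b-> s30, -d-> s31
  s24 = (b.c.0)\{b} | ((0 + 0) | 0 | d.0) :: -d-> s31
  s25 = (b.c.0)\{b} | (b.0 | c.0) :: -b-> s20, -c-> s30
  s26 = (b.c.0)\{b} | ((0 + 0) | 0 | c.0) :: -c-> s31
  s27 = (a.b.c.0)\{b} | (b.0 | 0) :: -a-> s30, -b-> s21
  s28 = (a.b.c.0)\{b} | ((0 + 0) | 0 | 0) :: -a-> s31
  s29 = (b.c.0)\{b} | (0 | 0) :: deadlocked
  s30 = (b.c.0)\{b} | (b.0 | 0) :: -b-> s29
  s31 = (b.c.0)\{b} | ((0 + 0) | 0 | 0) :: deadlocked
Reachable graph of Q (32 states):
  t0 = (a.b.c.0)\{b} | (((0 + 0) | d.0 + b.b.0) | (d.c.0 + b.d.0)) :: -a-> t1, -b-> t2, -b-> t3, -d-> t4, -d-> t5
  t1 = (b.c.0)\{b} | (((0 + 0) | d.0 + b.b.0) | (d.c.0 + b.d.0)) :: -b-> t6, -b-> t7, -d-> t8, -d-> t9
  t2 = (a.b.c.0)\{b} | (((0 + 0) | d.0 + b.b.0) | d.0) :: -a-> t6, -b-> t10, -d-> t11, -d-> t12
  t3 = (a.b.c.0)\{b} | (b.0 | (d.c.0 + b.d.0)) :: -a-> t7, -b-> t10, -b-> t13, -d-> t14
  t4 = (a.b.c.0)\{b} | (((0 + 0) | d.0 + b.b.0) | c.0) :: -a-> t8, -b-> t14, -c-> t11, -d-> t15
  t5 = (a.b.c.0)\{b} | ((0 + 0) | 0 | (d.c.0 + b.d.0)) :: -a-> t9, -b-> t12, -d-> t15
  t6 = (b.c.0)\{b} | (((0 + 0) | d.0 + b.b.0) | d.0) :: -b-> t16, -d-> t17, -d-> t18
  t7 = (b.c.0)\{b} | (b.0 | (d.c.0 + b.d.0)) :: -b-> t16, -b-> t19, -d-> t20
  t8 = (b.c.0)\{b} | (((0 + 0) | d.0 + b.b.0) | c.0) :: -b-> t20, -c-> t17, -d-> t21
  t9 = (b.c.0)\{b} | ((0 + 0) | 0 | (d.c.0 + b.d.0)) :: -b-> t18, -d-> t21
  t10 = (a.b.c.0)\{b} | (b.0 | d.0) :: -a-> t16, -b-> t22, -d-> t23
  t11 = (a.b.c.0)\{b} | (((0 + 0) | d.0 + b.b.0) | 0) :: -a-> t17, -b-> t23, -d-> t24
  t12 = (a.b.c.0)\{b} | ((0 + 0) | 0 | d.0) :: -a-> t18, -d-> t24
  t13 = (a.b.c.0)\{b} | (0 | (d.c.0 + b.d.0)) :: -a-> t19, -b-> t22, -d-> t25
  t14 = (a.b.c.0)\{b} | (b.0 | c.0) :: -a-> t20, -b-> t25, -c-> t23
  t15 = (a.b.c.0)\{b} | ((0 + 0) | 0 | c.0) :: -a-> t21, -c-> t24
  t16 = (b.c.0)\{b} | (b.0 | d.0) :: -b-> t26, -d-> t27
  t17 = (b.c.0)\{b} | (((0 + 0) | d.0 + b.b.0) | 0) :: -b-> t27, -d-> t28
  t18 = (b.c.0)\{b} | ((0 + 0) | 0 | d.0) :: -d-> t28
  t19 = (b.c.0)\{b} | (0 | (d.c.0 + b.d.0)) :: -b-> t26, -d-> t29
  t20 = (b.c.0)\{b} | (b.0 | c.0) :: -b-> t29, -c-> t27
  t21 = (b.c.0)\{b} | ((0 + 0) | 0 | c.0) :: -c-> t28
  t22 = (a.b.c.0)\{b} | (0 | d.0) :: -a-> t26, -d-> t30
  t23 = (a.b.c.0)\{b} | (b.0 | 0) :: -a-> t27, -b-> t30
  t24 = (a.b.c.0)\{b} | ((0 + 0) | 0 | 0) :: -a-> t28
  t25 = (a.b.c.0)\{b} | (0 | c.0) :: -a-> t29, -c-> t30
  t26 = (b.c.0)\{b} | (0 | d.0) :: -d-> t31
  t27 = (b.c.0)\{b} | (b.0 | 0) :: -b-> t31
  t28 = (b.c.0)\{b} | ((0 + 0) | 0 | 0) :: deadlocked
  t29 = (b.c.0)\{b} | (0 | c.0) :: -c-> t31
  t30 = (a.b.c.0)\{b} | (0 | 0) :: -a-> t31
  t31 = (b.c.0)\{b} | (0 | 0) :: deadlocked
Coarsest stable partition (strong bisimilarity classes):
  B0 = {s0}
  B1 = {s5}
  B2 = {s17, t14}
  B3 = {s25, t20}
  B4 = {s30, t27}
  B5 = {s29, s31, t28, t31}
  B6 = {s20, s26, t21, t29}
  B7 = {s27, t23}
  B8 = {s21, s28, t24, t30}
  B9 = {s18, s9, t15, t25}
  B10 = {s12}
  B11 = {s23}
  B12 = {s15}
  B13 = {s2}
  B14 = {s10}
  B15 = {s19, s24, t18, t26}
  B16 = {s22, t16}
  B17 = {s13, s7, t19, t9}
  B18 = {s11, t7}
  B19 = {s1, s6, t13, t5}
  B20 = {s16, s8, t12, t22}
  B21 = {s4, t3}
  B22 = {s14, t10}
  B23 = {s3}
  B24 = {t0}
  B25 = {t1}
  B26 = {t6}
  B27 = {t17}
  B28 = {t8}
  B29 = {t4}
  B30 = {t11}
  B31 = {t2}
s0 ∈ B0, t0 ∈ B24 → different blocks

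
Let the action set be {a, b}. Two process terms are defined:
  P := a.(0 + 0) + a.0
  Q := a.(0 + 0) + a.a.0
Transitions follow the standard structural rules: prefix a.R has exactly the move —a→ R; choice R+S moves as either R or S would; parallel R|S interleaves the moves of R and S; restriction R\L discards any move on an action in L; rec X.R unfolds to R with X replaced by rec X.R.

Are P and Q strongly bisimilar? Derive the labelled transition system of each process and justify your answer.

LTS(P): 3 reachable states
  u0 = a.(0 + 0) + a.0 ⊢ —a→ u1, —a→ u2
  u1 = 0 ⊢ deadlocked
  u2 = 0 + 0 ⊢ deadlocked
LTS(Q): 4 reachable states
  v0 = a.(0 + 0) + a.a.0 ⊢ —a→ v1, —a→ v2
  v1 = 0 + 0 ⊢ deadlocked
  v2 = a.0 ⊢ —a→ v3
  v3 = 0 ⊢ deadlocked
Coarsest stable partition (strong bisimilarity classes):
  B0 = {u0, v2}
  B1 = {u1, u2, v1, v3}
  B2 = {v0}
u0 ∈ B0, v0 ∈ B2 → different blocks

P ≁ Q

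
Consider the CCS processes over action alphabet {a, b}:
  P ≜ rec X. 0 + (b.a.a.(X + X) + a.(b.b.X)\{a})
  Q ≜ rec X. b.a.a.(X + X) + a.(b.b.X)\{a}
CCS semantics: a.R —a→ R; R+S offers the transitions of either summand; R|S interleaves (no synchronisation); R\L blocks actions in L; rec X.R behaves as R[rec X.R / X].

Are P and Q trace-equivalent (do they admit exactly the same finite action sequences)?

YES

Reachable graph of P (8 states):
  p0 = rec X. 0 + (b.a.a.(X + X) + a.(b.b.X)\{a}) has moves -a-> p1, -b-> p2
  p1 = (b.b.(rec X. 0 + (b.a.a.(X + X) + a.(b.b.X)\{a})))\{a} has moves -b-> p3
  p2 = a.a.((rec X. 0 + (b.a.a.(X + X) + a.(b.b.X)\{a})) + (rec X. 0 + (b.a.a.(X + X) + a.(b.b.X)\{a}))) has moves -a-> p4
  p3 = (b.(rec X. 0 + (b.a.a.(X + X) + a.(b.b.X)\{a})))\{a} has moves -b-> p5
  p4 = a.((rec X. 0 + (b.a.a.(X + X) + a.(b.b.X)\{a})) + (rec X. 0 + (b.a.a.(X + X) + a.(b.b.X)\{a}))) has moves -a-> p6
  p5 = (rec X. 0 + (b.a.a.(X + X) + a.(b.b.X)\{a}))\{a} has moves -b-> p7
  p6 = (rec X. 0 + (b.a.a.(X + X) + a.(b.b.X)\{a})) + (rec X. 0 + (b.a.a.(X + X) + a.(b.b.X)\{a})) has moves -a-> p1, -b-> p2
  p7 = (a.a.((rec X. 0 + (b.a.a.(X + X) + a.(b.b.X)\{a})) + (rec X. 0 + (b.a.a.(X + X) + a.(b.b.X)\{a}))))\{a} has moves ∅
Reachable graph of Q (8 states):
  q0 = rec X. b.a.a.(X + X) + a.(b.b.X)\{a} has moves -a-> q1, -b-> q2
  q1 = (b.b.(rec X. b.a.a.(X + X) + a.(b.b.X)\{a}))\{a} has moves -b-> q3
  q2 = a.a.((rec X. b.a.a.(X + X) + a.(b.b.X)\{a}) + (rec X. b.a.a.(X + X) + a.(b.b.X)\{a})) has moves -a-> q4
  q3 = (b.(rec X. b.a.a.(X + X) + a.(b.b.X)\{a}))\{a} has moves -b-> q5
  q4 = a.((rec X. b.a.a.(X + X) + a.(b.b.X)\{a}) + (rec X. b.a.a.(X + X) + a.(b.b.X)\{a})) has moves -a-> q6
  q5 = (rec X. b.a.a.(X + X) + a.(b.b.X)\{a})\{a} has moves -b-> q7
  q6 = (rec X. b.a.a.(X + X) + a.(b.b.X)\{a}) + (rec X. b.a.a.(X + X) + a.(b.b.X)\{a}) has moves -a-> q1, -b-> q2
  q7 = (a.a.((rec X. b.a.a.(X + X) + a.(b.b.X)\{a}) + (rec X. b.a.a.(X + X) + a.(b.b.X)\{a})))\{a} has moves ∅
Bisimilarity quotient blocks:
  B0 = {p0, p6, q0, q6}
  B1 = {p2, q2}
  B2 = {p4, q4}
  B3 = {p1, q1}
  B4 = {p3, q3}
  B5 = {p5, q5}
  B6 = {p7, q7}
p0 ∈ B0, q0 ∈ B0 → same block
Bisimilar ⇒ trace-equivalent.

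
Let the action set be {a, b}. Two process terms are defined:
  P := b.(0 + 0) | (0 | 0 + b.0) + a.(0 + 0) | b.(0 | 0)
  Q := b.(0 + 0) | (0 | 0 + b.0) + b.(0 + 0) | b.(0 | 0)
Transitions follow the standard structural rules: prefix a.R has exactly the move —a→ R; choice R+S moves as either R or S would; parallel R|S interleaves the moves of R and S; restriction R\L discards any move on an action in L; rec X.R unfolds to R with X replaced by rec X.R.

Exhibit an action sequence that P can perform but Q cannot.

LTS(P): 7 reachable states
  s0 = b.(0 + 0) | (0 | 0 + b.0) + a.(0 + 0) | b.(0 | 0) | ··a··> s1, ··b··> s2, ··b··> s3, ··b··> s4
  s1 = (0 + 0) | b.(0 | 0) | ··b··> s5
  s2 = (0 + 0) | (0 | 0 + b.0) | ··b··> s6
  s3 = a.(0 + 0) | (0 | 0) | ··a··> s5
  s4 = b.(0 + 0) | 0 | ··b··> s6
  s5 = (0 + 0) | (0 | 0) | stopped
  s6 = (0 + 0) | 0 | stopped
LTS(Q): 7 reachable states
  t0 = b.(0 + 0) | (0 | 0 + b.0) + b.(0 + 0) | b.(0 | 0) | ··b··> t1, ··b··> t2, ··b··> t3, ··b··> t4
  t1 = (0 + 0) | (0 | 0 + b.0) | ··b··> t5
  t2 = (0 + 0) | b.(0 | 0) | ··b··> t6
  t3 = b.(0 + 0) | (0 | 0) | ··b··> t6
  t4 = b.(0 + 0) | 0 | ··b··> t5
  t5 = (0 + 0) | 0 | stopped
  t6 = (0 + 0) | (0 | 0) | stopped
Run σ = ⟨a⟩ on P: start {s0}
  step 1 (a): {s1}
  P completes σ.
Run σ = ⟨a⟩ on Q: start {t0}
  step 1 (a): ∅  — Q cannot continue

a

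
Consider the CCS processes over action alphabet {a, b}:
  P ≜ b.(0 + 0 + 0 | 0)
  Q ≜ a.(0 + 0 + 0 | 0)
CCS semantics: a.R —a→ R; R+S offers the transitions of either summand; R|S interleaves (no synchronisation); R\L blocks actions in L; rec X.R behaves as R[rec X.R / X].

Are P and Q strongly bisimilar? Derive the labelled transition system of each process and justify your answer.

P's transition system — 2 states:
  m0 = b.(0 + 0 + 0 | 0) → -b-> m1
  m1 = 0 + 0 + 0 | 0 → (no moves)
Q's transition system — 2 states:
  n0 = a.(0 + 0 + 0 | 0) → -a-> n1
  n1 = 0 + 0 + 0 | 0 → (no moves)
Bisimilarity quotient blocks:
  B0 = {m0}
  B1 = {m1, n1}
  B2 = {n0}
m0 ∈ B0, n0 ∈ B2 → different blocks

NO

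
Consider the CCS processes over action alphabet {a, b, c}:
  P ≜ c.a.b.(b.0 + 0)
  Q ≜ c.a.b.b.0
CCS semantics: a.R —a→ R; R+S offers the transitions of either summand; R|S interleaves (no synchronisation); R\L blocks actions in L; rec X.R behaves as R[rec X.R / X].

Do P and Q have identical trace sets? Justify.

Reachable graph of P (5 states):
  p0 = c.a.b.(b.0 + 0) ⊢ =c=> p1
  p1 = a.b.(b.0 + 0) ⊢ =a=> p2
  p2 = b.(b.0 + 0) ⊢ =b=> p3
  p3 = b.0 + 0 ⊢ =b=> p4
  p4 = 0 ⊢ stopped
Reachable graph of Q (5 states):
  q0 = c.a.b.b.0 ⊢ =c=> q1
  q1 = a.b.b.0 ⊢ =a=> q2
  q2 = b.b.0 ⊢ =b=> q3
  q3 = b.0 ⊢ =b=> q4
  q4 = 0 ⊢ stopped
Bisimilarity quotient blocks:
  B0 = {p0, q0}
  B1 = {p1, q1}
  B2 = {p2, q2}
  B3 = {p3, q3}
  B4 = {p4, q4}
p0 ∈ B0, q0 ∈ B0 → same block
Bisimilar ⇒ trace-equivalent.

trace-equivalent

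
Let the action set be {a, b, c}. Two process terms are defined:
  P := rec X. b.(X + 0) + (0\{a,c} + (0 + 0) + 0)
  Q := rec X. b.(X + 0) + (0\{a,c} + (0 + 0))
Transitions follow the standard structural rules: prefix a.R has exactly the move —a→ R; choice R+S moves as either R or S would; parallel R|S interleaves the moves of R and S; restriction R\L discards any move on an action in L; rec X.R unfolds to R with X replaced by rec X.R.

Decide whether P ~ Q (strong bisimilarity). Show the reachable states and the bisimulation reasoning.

YES

P's transition system — 2 states:
  m0 = rec X. b.(X + 0) + (0\{a,c} + (0 + 0) + 0) has moves =b=> m1
  m1 = (rec X. b.(X + 0) + (0\{a,c} + (0 + 0) + 0)) + 0 has moves =b=> m1
Q's transition system — 2 states:
  n0 = rec X. b.(X + 0) + (0\{a,c} + (0 + 0)) has moves =b=> n1
  n1 = (rec X. b.(X + 0) + (0\{a,c} + (0 + 0))) + 0 has moves =b=> n1
Bisimilarity quotient blocks:
  B0 = {m0, m1, n0, n1}
m0 ∈ B0, n0 ∈ B0 → same block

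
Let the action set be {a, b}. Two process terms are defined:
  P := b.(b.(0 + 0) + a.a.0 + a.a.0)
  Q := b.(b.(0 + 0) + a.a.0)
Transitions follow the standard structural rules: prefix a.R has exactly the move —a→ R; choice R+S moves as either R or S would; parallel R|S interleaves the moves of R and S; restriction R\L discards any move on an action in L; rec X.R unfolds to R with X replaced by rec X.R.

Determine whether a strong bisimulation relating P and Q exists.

Reachable graph of P (5 states):
  u0 = b.(b.(0 + 0) + a.a.0 + a.a.0) → --b--▸ u1
  u1 = b.(0 + 0) + a.a.0 + a.a.0 → --a--▸ u2, --b--▸ u3
  u2 = a.0 → --a--▸ u4
  u3 = 0 + 0 → stopped
  u4 = 0 → stopped
Reachable graph of Q (5 states):
  v0 = b.(b.(0 + 0) + a.a.0) → --b--▸ v1
  v1 = b.(0 + 0) + a.a.0 → --a--▸ v2, --b--▸ v3
  v2 = a.0 → --a--▸ v4
  v3 = 0 + 0 → stopped
  v4 = 0 → stopped
Partition-refinement fixed point:
  B0 = {u0, v0}
  B1 = {u1, v1}
  B2 = {u3, u4, v3, v4}
  B3 = {u2, v2}
u0 ∈ B0, v0 ∈ B0 → same block

P ~ Q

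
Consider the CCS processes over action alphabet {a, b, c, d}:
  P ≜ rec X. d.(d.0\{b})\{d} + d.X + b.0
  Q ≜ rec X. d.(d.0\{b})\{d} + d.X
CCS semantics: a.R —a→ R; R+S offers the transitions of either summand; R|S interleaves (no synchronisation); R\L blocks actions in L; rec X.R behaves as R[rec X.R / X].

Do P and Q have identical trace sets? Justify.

trace-distinct — witness ⟨b⟩

Reachable graph of P (3 states):
  m0 = rec X. d.(d.0\{b})\{d} + d.X + b.0 | ··b··> m1, ··d··> m0, ··d··> m2
  m1 = 0 | ∅
  m2 = (d.0\{b})\{d} | ∅
Reachable graph of Q (2 states):
  n0 = rec X. d.(d.0\{b})\{d} + d.X | ··d··> n0, ··d··> n1
  n1 = (d.0\{b})\{d} | ∅
Trace ⟨b⟩ through P, begin at {m0}:
  step 1 (b): {m1}
  P completes σ.
Trace ⟨b⟩ through Q, begin at {n0}:
  step 1 (b): ∅  — Q cannot continue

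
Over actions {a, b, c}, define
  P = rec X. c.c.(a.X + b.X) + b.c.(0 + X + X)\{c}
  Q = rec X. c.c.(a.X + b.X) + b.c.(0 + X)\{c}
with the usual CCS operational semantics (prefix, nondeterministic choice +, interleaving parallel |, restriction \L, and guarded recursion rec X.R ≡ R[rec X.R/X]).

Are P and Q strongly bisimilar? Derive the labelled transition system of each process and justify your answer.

YES

P's transition system — 6 states:
  s0 = rec X. c.c.(a.X + b.X) + b.c.(0 + X + X)\{c} has moves ··b··> s1, ··c··> s2
  s1 = c.(0 + (rec X. c.c.(a.X + b.X) + b.c.(0 + X + X)\{c}) + (rec X. c.c.(a.X + b.X) + b.c.(0 + X + X)\{c}))\{c} has moves ··c··> s3
  s2 = c.(a.(rec X. c.c.(a.X + b.X) + b.c.(0 + X + X)\{c}) + b.(rec X. c.c.(a.X + b.X) + b.c.(0 + X + X)\{c})) has moves ··c··> s4
  s3 = (0 + (rec X. c.c.(a.X + b.X) + b.c.(0 + X + X)\{c}) + (rec X. c.c.(a.X + b.X) + b.c.(0 + X + X)\{c}))\{c} has moves ··b··> s5
  s4 = a.(rec X. c.c.(a.X + b.X) + b.c.(0 + X + X)\{c}) + b.(rec X. c.c.(a.X + b.X) + b.c.(0 + X + X)\{c}) has moves ··a··> s0, ··b··> s0
  s5 = (c.(0 + (rec X. c.c.(a.X + b.X) + b.c.(0 + X + X)\{c}) + (rec X. c.c.(a.X + b.X) + b.c.(0 + X + X)\{c}))\{c})\{c} has moves ∅
Q's transition system — 6 states:
  t0 = rec X. c.c.(a.X + b.X) + b.c.(0 + X)\{c} has moves ··b··> t1, ··c··> t2
  t1 = c.(0 + (rec X. c.c.(a.X + b.X) + b.c.(0 + X)\{c}))\{c} has moves ··c··> t3
  t2 = c.(a.(rec X. c.c.(a.X + b.X) + b.c.(0 + X)\{c}) + b.(rec X. c.c.(a.X + b.X) + b.c.(0 + X)\{c})) has moves ··c··> t4
  t3 = (0 + (rec X. c.c.(a.X + b.X) + b.c.(0 + X)\{c}))\{c} has moves ··b··> t5
  t4 = a.(rec X. c.c.(a.X + b.X) + b.c.(0 + X)\{c}) + b.(rec X. c.c.(a.X + b.X) + b.c.(0 + X)\{c}) has moves ··a··> t0, ··b··> t0
  t5 = (c.(0 + (rec X. c.c.(a.X + b.X) + b.c.(0 + X)\{c}))\{c})\{c} has moves ∅
Partition-refinement fixed point:
  B0 = {s0, t0}
  B1 = {s1, t1}
  B2 = {s3, t3}
  B3 = {s5, t5}
  B4 = {s2, t2}
  B5 = {s4, t4}
s0 ∈ B0, t0 ∈ B0 → same block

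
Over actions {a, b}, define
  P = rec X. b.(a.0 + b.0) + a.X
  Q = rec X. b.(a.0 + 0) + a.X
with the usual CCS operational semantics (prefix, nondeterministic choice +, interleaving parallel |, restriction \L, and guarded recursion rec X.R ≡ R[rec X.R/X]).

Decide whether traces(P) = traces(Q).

P's transition system — 3 states:
  m0 = rec X. b.(a.0 + b.0) + a.X → -a-> m0, -b-> m1
  m1 = a.0 + b.0 → -a-> m2, -b-> m2
  m2 = 0 → deadlocked
Q's transition system — 3 states:
  n0 = rec X. b.(a.0 + 0) + a.X → -a-> n0, -b-> n1
  n1 = a.0 + 0 → -a-> n2
  n2 = 0 → deadlocked
Run σ = ⟨bb⟩ on P: start {m0}
  step 1 (b): {m1}
  step 2 (b): {m2}
  P completes σ.
Run σ = ⟨bb⟩ on Q: start {n0}
  step 1 (b): {n1}
  step 2 (b): ∅  — Q cannot continue

NO — witness ⟨bb⟩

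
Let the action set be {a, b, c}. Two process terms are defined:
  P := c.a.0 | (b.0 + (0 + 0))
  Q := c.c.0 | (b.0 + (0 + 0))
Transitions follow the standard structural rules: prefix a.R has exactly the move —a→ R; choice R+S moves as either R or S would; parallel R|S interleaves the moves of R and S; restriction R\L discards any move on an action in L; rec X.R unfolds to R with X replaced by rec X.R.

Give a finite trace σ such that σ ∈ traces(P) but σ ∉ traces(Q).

LTS(P): 6 reachable states
  u0 = c.a.0 | (b.0 + (0 + 0)) has moves -b-> u1, -c-> u2
  u1 = c.a.0 | 0 has moves -c-> u3
  u2 = a.0 | (b.0 + (0 + 0)) has moves -a-> u4, -b-> u3
  u3 = a.0 | 0 has moves -a-> u5
  u4 = 0 | (b.0 + (0 + 0)) has moves -b-> u5
  u5 = 0 | 0 has moves stopped
LTS(Q): 6 reachable states
  v0 = c.c.0 | (b.0 + (0 + 0)) has moves -b-> v1, -c-> v2
  v1 = c.c.0 | 0 has moves -c-> v3
  v2 = c.0 | (b.0 + (0 + 0)) has moves -b-> v3, -c-> v4
  v3 = c.0 | 0 has moves -c-> v5
  v4 = 0 | (b.0 + (0 + 0)) has moves -b-> v5
  v5 = 0 | 0 has moves stopped
Executing ca from P (initial set {u0}):
  step 1 (c): {u2}
  step 2 (a): {u4}
  P completes σ.
Executing ca from Q (initial set {v0}):
  step 1 (c): {v2}
  step 2 (a): ∅ (Q stuck)

ca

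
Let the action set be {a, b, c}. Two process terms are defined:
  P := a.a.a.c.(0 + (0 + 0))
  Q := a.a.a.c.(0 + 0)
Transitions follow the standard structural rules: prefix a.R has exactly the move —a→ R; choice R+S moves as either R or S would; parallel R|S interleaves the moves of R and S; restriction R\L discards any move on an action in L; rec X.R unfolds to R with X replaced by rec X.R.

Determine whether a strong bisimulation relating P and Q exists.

YES

P's transition system — 5 states:
  s0 = a.a.a.c.(0 + (0 + 0)) has moves =a=> s1
  s1 = a.a.c.(0 + (0 + 0)) has moves =a=> s2
  s2 = a.c.(0 + (0 + 0)) has moves =a=> s3
  s3 = c.(0 + (0 + 0)) has moves =c=> s4
  s4 = 0 + (0 + 0) has moves deadlocked
Q's transition system — 5 states:
  t0 = a.a.a.c.(0 + 0) has moves =a=> t1
  t1 = a.a.c.(0 + 0) has moves =a=> t2
  t2 = a.c.(0 + 0) has moves =a=> t3
  t3 = c.(0 + 0) has moves =c=> t4
  t4 = 0 + 0 has moves deadlocked
Coarsest stable partition (strong bisimilarity classes):
  B0 = {s0, t0}
  B1 = {s1, t1}
  B2 = {s2, t2}
  B3 = {s3, t3}
  B4 = {s4, t4}
s0 ∈ B0, t0 ∈ B0 → same block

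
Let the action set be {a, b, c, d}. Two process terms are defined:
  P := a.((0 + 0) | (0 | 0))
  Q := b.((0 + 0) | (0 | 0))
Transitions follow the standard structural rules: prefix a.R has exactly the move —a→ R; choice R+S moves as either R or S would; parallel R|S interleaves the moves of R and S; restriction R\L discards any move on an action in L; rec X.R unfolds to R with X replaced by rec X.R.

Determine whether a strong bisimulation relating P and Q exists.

P ≁ Q

P's transition system — 2 states:
  m0 = a.((0 + 0) | (0 | 0)) ⊢ =a=> m1
  m1 = (0 + 0) | (0 | 0) ⊢ stopped
Q's transition system — 2 states:
  n0 = b.((0 + 0) | (0 | 0)) ⊢ =b=> n1
  n1 = (0 + 0) | (0 | 0) ⊢ stopped
Coarsest stable partition (strong bisimilarity classes):
  B0 = {m0}
  B1 = {m1, n1}
  B2 = {n0}
m0 ∈ B0, n0 ∈ B2 → different blocks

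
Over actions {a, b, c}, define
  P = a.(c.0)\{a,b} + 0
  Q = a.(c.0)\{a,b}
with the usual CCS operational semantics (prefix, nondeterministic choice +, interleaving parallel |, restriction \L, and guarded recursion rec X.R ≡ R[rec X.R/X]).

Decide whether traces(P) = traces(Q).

YES

P's transition system — 3 states:
  m0 = a.(c.0)\{a,b} + 0 | --a--▸ m1
  m1 = (c.0)\{a,b} | --c--▸ m2
  m2 = 0\{a,b} | (no moves)
Q's transition system — 3 states:
  n0 = a.(c.0)\{a,b} | --a--▸ n1
  n1 = (c.0)\{a,b} | --c--▸ n2
  n2 = 0\{a,b} | (no moves)
Bisimilarity quotient blocks:
  B0 = {m0, n0}
  B1 = {m1, n1}
  B2 = {m2, n2}
m0 ∈ B0, n0 ∈ B0 → same block
Bisimilar ⇒ trace-equivalent.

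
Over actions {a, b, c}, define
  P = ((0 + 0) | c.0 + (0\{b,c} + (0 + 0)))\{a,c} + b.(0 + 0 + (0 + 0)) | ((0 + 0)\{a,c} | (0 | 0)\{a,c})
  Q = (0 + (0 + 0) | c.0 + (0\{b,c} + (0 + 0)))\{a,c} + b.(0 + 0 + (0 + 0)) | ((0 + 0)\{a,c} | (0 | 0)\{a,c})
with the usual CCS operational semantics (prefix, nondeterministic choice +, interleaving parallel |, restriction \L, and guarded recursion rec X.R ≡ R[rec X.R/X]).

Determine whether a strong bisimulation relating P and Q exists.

LTS(P): 2 reachable states
  m0 = ((0 + 0) | c.0 + (0\{b,c} + (0 + 0)))\{a,c} + b.(0 + 0 + (0 + 0)) | ((0 + 0)\{a,c} | (0 | 0)\{a,c}) :: -b-> m1
  m1 = (0 + 0 + (0 + 0)) | ((0 + 0)\{a,c} | (0 | 0)\{a,c}) :: ·
LTS(Q): 2 reachable states
  n0 = (0 + (0 + 0) | c.0 + (0\{b,c} + (0 + 0)))\{a,c} + b.(0 + 0 + (0 + 0)) | ((0 + 0)\{a,c} | (0 | 0)\{a,c}) :: -b-> n1
  n1 = (0 + 0 + (0 + 0)) | ((0 + 0)\{a,c} | (0 | 0)\{a,c}) :: ·
Coarsest stable partition (strong bisimilarity classes):
  B0 = {m0, n0}
  B1 = {m1, n1}
m0 ∈ B0, n0 ∈ B0 → same block

P ~ Q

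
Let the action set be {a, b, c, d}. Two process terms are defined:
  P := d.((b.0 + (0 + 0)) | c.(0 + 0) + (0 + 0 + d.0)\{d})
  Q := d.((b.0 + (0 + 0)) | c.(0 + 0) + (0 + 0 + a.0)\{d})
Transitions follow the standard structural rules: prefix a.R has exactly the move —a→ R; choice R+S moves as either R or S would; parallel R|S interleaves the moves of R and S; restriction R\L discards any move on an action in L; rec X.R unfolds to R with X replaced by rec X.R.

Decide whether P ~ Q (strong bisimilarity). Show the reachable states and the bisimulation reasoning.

P's transition system — 5 states:
  s0 = d.((b.0 + (0 + 0)) | c.(0 + 0) + (0 + 0 + d.0)\{d}) | =d=> s1
  s1 = (b.0 + (0 + 0)) | c.(0 + 0) + (0 + 0 + d.0)\{d} | =b=> s2, =c=> s3
  s2 = 0 | c.(0 + 0) | =c=> s4
  s3 = (b.0 + (0 + 0)) | (0 + 0) | =b=> s4
  s4 = 0 | (0 + 0) | ∅
Q's transition system — 6 states:
  t0 = d.((b.0 + (0 + 0)) | c.(0 + 0) + (0 + 0 + a.0)\{d}) | =d=> t1
  t1 = (b.0 + (0 + 0)) | c.(0 + 0) + (0 + 0 + a.0)\{d} | =a=> t2, =b=> t3, =c=> t4
  t2 = 0\{d} | ∅
  t3 = 0 | c.(0 + 0) | =c=> t5
  t4 = (b.0 + (0 + 0)) | (0 + 0) | =b=> t5
  t5 = 0 | (0 + 0) | ∅
Partition-refinement fixed point:
  B0 = {s0}
  B1 = {s1}
  B2 = {s2, t3}
  B3 = {s4, t2, t5}
  B4 = {s3, t4}
  B5 = {t0}
  B6 = {t1}
s0 ∈ B0, t0 ∈ B5 → different blocks

not bisimilar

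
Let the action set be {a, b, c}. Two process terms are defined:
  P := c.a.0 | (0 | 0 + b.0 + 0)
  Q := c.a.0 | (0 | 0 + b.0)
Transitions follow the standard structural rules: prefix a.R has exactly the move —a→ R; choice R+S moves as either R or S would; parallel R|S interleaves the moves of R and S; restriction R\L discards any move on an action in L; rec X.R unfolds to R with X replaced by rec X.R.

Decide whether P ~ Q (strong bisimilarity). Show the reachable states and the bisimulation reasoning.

Reachable graph of P (6 states):
  m0 = c.a.0 | (0 | 0 + b.0 + 0) :: =b=> m1, =c=> m2
  m1 = c.a.0 | 0 :: =c=> m3
  m2 = a.0 | (0 | 0 + b.0 + 0) :: =a=> m4, =b=> m3
  m3 = a.0 | 0 :: =a=> m5
  m4 = 0 | (0 | 0 + b.0 + 0) :: =b=> m5
  m5 = 0 | 0 :: (no moves)
Reachable graph of Q (6 states):
  n0 = c.a.0 | (0 | 0 + b.0) :: =b=> n1, =c=> n2
  n1 = c.a.0 | 0 :: =c=> n3
  n2 = a.0 | (0 | 0 + b.0) :: =a=> n4, =b=> n3
  n3 = a.0 | 0 :: =a=> n5
  n4 = 0 | (0 | 0 + b.0) :: =b=> n5
  n5 = 0 | 0 :: (no moves)
Bisimilarity quotient blocks:
  B0 = {m0, n0}
  B1 = {m1, n1}
  B2 = {m3, n3}
  B3 = {m5, n5}
  B4 = {m2, n2}
  B5 = {m4, n4}
m0 ∈ B0, n0 ∈ B0 → same block

YES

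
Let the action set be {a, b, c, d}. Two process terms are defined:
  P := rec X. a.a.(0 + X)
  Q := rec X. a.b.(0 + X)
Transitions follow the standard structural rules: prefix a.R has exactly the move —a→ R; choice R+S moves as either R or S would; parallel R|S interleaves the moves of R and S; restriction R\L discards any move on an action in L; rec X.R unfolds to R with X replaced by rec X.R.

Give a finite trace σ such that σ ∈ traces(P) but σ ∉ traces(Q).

aa

P's transition system — 3 states:
  s0 = rec X. a.a.(0 + X) has moves —a→ s1
  s1 = a.(0 + (rec X. a.a.(0 + X))) has moves —a→ s2
  s2 = 0 + (rec X. a.a.(0 + X)) has moves —a→ s1
Q's transition system — 3 states:
  t0 = rec X. a.b.(0 + X) has moves —a→ t1
  t1 = b.(0 + (rec X. a.b.(0 + X))) has moves —b→ t2
  t2 = 0 + (rec X. a.b.(0 + X)) has moves —a→ t1
Run σ = ⟨aa⟩ on P: start {s0}
  step 1 (a): {s1}
  step 2 (a): {s2}
  P completes σ.
Run σ = ⟨aa⟩ on Q: start {t0}
  step 1 (a): {t1}
  step 2 (a): no successor for Q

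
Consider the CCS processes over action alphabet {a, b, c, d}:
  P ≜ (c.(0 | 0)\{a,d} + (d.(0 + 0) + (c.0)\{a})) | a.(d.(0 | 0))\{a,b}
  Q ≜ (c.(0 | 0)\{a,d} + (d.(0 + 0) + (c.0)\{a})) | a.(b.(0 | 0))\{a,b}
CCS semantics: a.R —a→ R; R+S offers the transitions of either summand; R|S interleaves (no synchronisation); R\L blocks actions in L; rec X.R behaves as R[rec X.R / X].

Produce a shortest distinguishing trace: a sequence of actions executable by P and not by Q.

P's transition system — 12 states:
  u0 = (c.(0 | 0)\{a,d} + (d.(0 + 0) + (c.0)\{a})) | a.(d.(0 | 0))\{a,b} has moves =a=> u1, =c=> u2, =c=> u3, =d=> u4
  u1 = (c.(0 | 0)\{a,d} + (d.(0 + 0) + (c.0)\{a})) | (d.(0 | 0))\{a,b} has moves =c=> u5, =c=> u6, =d=> u7, =d=> u8
  u2 = (0 | 0)\{a,d} | a.(d.(0 | 0))\{a,b} has moves =a=> u5
  u3 = 0\{a} | a.(d.(0 | 0))\{a,b} has moves =a=> u6
  u4 = (0 + 0) | a.(d.(0 | 0))\{a,b} has moves =a=> u7
  u5 = (0 | 0)\{a,d} | (d.(0 | 0))\{a,b} has moves =d=> u9
  u6 = 0\{a} | (d.(0 | 0))\{a,b} has moves =d=> u10
  u7 = (0 + 0) | (d.(0 | 0))\{a,b} has moves =d=> u11
  u8 = (c.(0 | 0)\{a,d} + (d.(0 + 0) + (c.0)\{a})) | (0 | 0)\{a,b} has moves =c=> u10, =c=> u9, =d=> u11
  u9 = (0 | 0)\{a,d} | (0 | 0)\{a,b} has moves deadlocked
  u10 = 0\{a} | (0 | 0)\{a,b} has moves deadlocked
  u11 = (0 + 0) | (0 | 0)\{a,b} has moves deadlocked
Q's transition system — 8 states:
  v0 = (c.(0 | 0)\{a,d} + (d.(0 + 0) + (c.0)\{a})) | a.(b.(0 | 0))\{a,b} has moves =a=> v1, =c=> v2, =c=> v3, =d=> v4
  v1 = (c.(0 | 0)\{a,d} + (d.(0 + 0) + (c.0)\{a})) | (b.(0 | 0))\{a,b} has moves =c=> v5, =c=> v6, =d=> v7
  v2 = (0 | 0)\{a,d} | a.(b.(0 | 0))\{a,b} has moves =a=> v5
  v3 = 0\{a} | a.(b.(0 | 0))\{a,b} has moves =a=> v6
  v4 = (0 + 0) | a.(b.(0 | 0))\{a,b} has moves =a=> v7
  v5 = (0 | 0)\{a,d} | (b.(0 | 0))\{a,b} has moves deadlocked
  v6 = 0\{a} | (b.(0 | 0))\{a,b} has moves deadlocked
  v7 = (0 + 0) | (b.(0 | 0))\{a,b} has moves deadlocked
Trace ⟨acd⟩ through P, begin at {u0}:
  after a @ step 1: {u1}
  after c @ step 2: {u5, u6}
  after d @ step 3: {u10, u9}
  P completes σ.
Trace ⟨acd⟩ through Q, begin at {v0}:
  after a @ step 1: {v1}
  after c @ step 2: {v5, v6}
  after d @ step 3: no successor for Q

acd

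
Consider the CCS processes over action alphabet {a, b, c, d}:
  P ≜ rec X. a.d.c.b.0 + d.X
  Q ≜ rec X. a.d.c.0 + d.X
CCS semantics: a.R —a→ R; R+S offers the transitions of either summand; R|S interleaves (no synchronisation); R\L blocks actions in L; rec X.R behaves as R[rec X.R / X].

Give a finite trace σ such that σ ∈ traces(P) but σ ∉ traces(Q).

adcb

P's transition system — 5 states:
  s0 = rec X. a.d.c.b.0 + d.X | ··a··> s1, ··d··> s0
  s1 = d.c.b.0 | ··d··> s2
  s2 = c.b.0 | ··c··> s3
  s3 = b.0 | ··b··> s4
  s4 = 0 | deadlocked
Q's transition system — 4 states:
  t0 = rec X. a.d.c.0 + d.X | ··a··> t1, ··d··> t0
  t1 = d.c.0 | ··d··> t2
  t2 = c.0 | ··c··> t3
  t3 = 0 | deadlocked
Run σ = ⟨adcb⟩ on P: start {s0}
  [1] a ⇒ {s1}
  [2] d ⇒ {s2}
  [3] c ⇒ {s3}
  [4] b ⇒ {s4}
  ✓ P
Run σ = ⟨adcb⟩ on Q: start {t0}
  [1] a ⇒ {t1}
  [2] d ⇒ {t2}
  [3] c ⇒ {t3}
  [4] b ⇒ no successor for Q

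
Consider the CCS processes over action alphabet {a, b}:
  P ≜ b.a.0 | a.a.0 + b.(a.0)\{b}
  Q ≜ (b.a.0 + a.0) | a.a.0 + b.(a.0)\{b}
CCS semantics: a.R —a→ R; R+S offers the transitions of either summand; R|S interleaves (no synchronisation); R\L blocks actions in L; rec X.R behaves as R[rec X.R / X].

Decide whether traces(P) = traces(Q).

trace-distinct — witness ⟨aaa⟩

P's transition system — 11 states:
  u0 = b.a.0 | a.a.0 + b.(a.0)\{b} has moves =a=> u1, =b=> u2, =b=> u3
  u1 = b.a.0 | a.0 has moves =a=> u4, =b=> u5
  u2 = (a.0)\{b} has moves =a=> u6
  u3 = a.0 | a.a.0 has moves =a=> u5, =a=> u7
  u4 = b.a.0 | 0 has moves =b=> u8
  u5 = a.0 | a.0 has moves =a=> u8, =a=> u9
  u6 = 0\{b} has moves deadlocked
  u7 = 0 | a.a.0 has moves =a=> u9
  u8 = a.0 | 0 has moves =a=> u10
  u9 = 0 | a.0 has moves =a=> u10
  u10 = 0 | 0 has moves deadlocked
Q's transition system — 11 states:
  v0 = (b.a.0 + a.0) | a.a.0 + b.(a.0)\{b} has moves =a=> v1, =a=> v2, =b=> v3, =b=> v4
  v1 = (b.a.0 + a.0) | a.0 has moves =a=> v5, =a=> v6, =b=> v7
  v2 = 0 | a.a.0 has moves =a=> v6
  v3 = (a.0)\{b} has moves =a=> v8
  v4 = a.0 | a.a.0 has moves =a=> v2, =a=> v7
  v5 = (b.a.0 + a.0) | 0 has moves =a=> v9, =b=> v10
  v6 = 0 | a.0 has moves =a=> v9
  v7 = a.0 | a.0 has moves =a=> v10, =a=> v6
  v8 = 0\{b} has moves deadlocked
  v9 = 0 | 0 has moves deadlocked
  v10 = a.0 | 0 has moves =a=> v9
Executing aaa from Q (initial set {v0}):
  after a @ step 1: {v1, v2}
  after a @ step 2: {v5, v6}
  after a @ step 3: {v9}
  ✓ Q
Executing aaa from P (initial set {u0}):
  after a @ step 1: {u1}
  after a @ step 2: {u4}
  after a @ step 3: ∅  — P cannot continue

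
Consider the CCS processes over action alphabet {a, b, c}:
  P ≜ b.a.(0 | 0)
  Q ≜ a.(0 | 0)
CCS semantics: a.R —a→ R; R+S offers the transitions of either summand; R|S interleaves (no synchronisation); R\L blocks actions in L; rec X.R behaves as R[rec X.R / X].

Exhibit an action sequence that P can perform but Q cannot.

LTS(P): 3 reachable states
  s0 = b.a.(0 | 0) → --b--▸ s1
  s1 = a.(0 | 0) → --a--▸ s2
  s2 = 0 | 0 → deadlocked
LTS(Q): 2 reachable states
  t0 = a.(0 | 0) → --a--▸ t1
  t1 = 0 | 0 → deadlocked
Executing b from P (initial set {s0}):
  step 1 (b): {s1}
  ✓ P
Executing b from Q (initial set {t0}):
  step 1 (b): no successor for Q

b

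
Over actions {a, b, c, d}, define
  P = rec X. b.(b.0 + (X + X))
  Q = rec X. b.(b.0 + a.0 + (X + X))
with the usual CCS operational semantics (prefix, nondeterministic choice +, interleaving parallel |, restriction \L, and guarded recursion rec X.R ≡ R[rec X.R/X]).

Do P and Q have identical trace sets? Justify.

traces(P) ≠ traces(Q) — witness ⟨ba⟩

Reachable graph of P (3 states):
  p0 = rec X. b.(b.0 + (X + X)) has moves --b--▸ p1
  p1 = b.0 + ((rec X. b.(b.0 + (X + X))) + (rec X. b.(b.0 + (X + X)))) has moves --b--▸ p1, --b--▸ p2
  p2 = 0 has moves ∅
Reachable graph of Q (3 states):
  q0 = rec X. b.(b.0 + a.0 + (X + X)) has moves --b--▸ q1
  q1 = b.0 + a.0 + ((rec X. b.(b.0 + a.0 + (X + X))) + (rec X. b.(b.0 + a.0 + (X + X)))) has moves --a--▸ q2, --b--▸ q1, --b--▸ q2
  q2 = 0 has moves ∅
Trace ⟨ba⟩ through Q, begin at {q0}:
  [1] b ⇒ {q1}
  [2] a ⇒ {q2}
  ✓ Q
Trace ⟨ba⟩ through P, begin at {p0}:
  [1] b ⇒ {p1}
  [2] a ⇒ no successor for P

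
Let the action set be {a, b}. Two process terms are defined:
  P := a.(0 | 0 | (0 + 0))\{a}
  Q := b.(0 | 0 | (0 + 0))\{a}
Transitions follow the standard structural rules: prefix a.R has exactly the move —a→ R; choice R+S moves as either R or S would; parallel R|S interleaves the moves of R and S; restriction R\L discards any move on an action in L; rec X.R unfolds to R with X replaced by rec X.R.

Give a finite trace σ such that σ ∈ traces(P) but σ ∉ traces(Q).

Reachable graph of P (2 states):
  u0 = a.(0 | 0 | (0 + 0))\{a} has moves =a=> u1
  u1 = (0 | 0 | (0 + 0))\{a} has moves stopped
Reachable graph of Q (2 states):
  v0 = b.(0 | 0 | (0 + 0))\{a} has moves =b=> v1
  v1 = (0 | 0 | (0 + 0))\{a} has moves stopped
Run σ = ⟨a⟩ on P: start {u0}
  after a @ step 1: {u1}
  — P admits the full trace.
Run σ = ⟨a⟩ on Q: start {v0}
  after a @ step 1: no successor for Q

a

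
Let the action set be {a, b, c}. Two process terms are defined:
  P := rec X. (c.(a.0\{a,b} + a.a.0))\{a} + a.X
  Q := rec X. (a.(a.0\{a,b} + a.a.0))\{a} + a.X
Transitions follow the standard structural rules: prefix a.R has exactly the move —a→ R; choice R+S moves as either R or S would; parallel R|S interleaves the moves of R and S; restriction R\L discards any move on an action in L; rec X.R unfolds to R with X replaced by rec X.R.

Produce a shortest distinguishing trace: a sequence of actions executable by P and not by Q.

LTS(P): 2 reachable states
  u0 = rec X. (c.(a.0\{a,b} + a.a.0))\{a} + a.X :: =a=> u0, =c=> u1
  u1 = (a.0\{a,b} + a.a.0)\{a} :: ·
LTS(Q): 1 reachable states
  v0 = rec X. (a.(a.0\{a,b} + a.a.0))\{a} + a.X :: =a=> v0
Executing c from P (initial set {u0}):
  after c @ step 1: {u1}
  P completes σ.
Executing c from Q (initial set {v0}):
  after c @ step 1: ∅ (Q stuck)

c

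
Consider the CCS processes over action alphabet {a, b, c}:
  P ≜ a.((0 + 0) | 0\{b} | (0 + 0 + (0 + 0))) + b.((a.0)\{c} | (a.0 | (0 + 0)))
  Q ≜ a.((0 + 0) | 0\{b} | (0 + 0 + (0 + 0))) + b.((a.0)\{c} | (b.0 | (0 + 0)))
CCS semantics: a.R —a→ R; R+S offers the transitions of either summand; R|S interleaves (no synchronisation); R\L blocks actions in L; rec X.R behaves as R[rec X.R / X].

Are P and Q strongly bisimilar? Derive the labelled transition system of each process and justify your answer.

P ≁ Q

Reachable graph of P (6 states):
  u0 = a.((0 + 0) | 0\{b} | (0 + 0 + (0 + 0))) + b.((a.0)\{c} | (a.0 | (0 + 0))) :: =a=> u1, =b=> u2
  u1 = (0 + 0) | 0\{b} | (0 + 0 + (0 + 0)) :: deadlocked
  u2 = (a.0)\{c} | (a.0 | (0 + 0)) :: =a=> u3, =a=> u4
  u3 = (a.0)\{c} | (0 | (0 + 0)) :: =a=> u5
  u4 = 0\{c} | (a.0 | (0 + 0)) :: =a=> u5
  u5 = 0\{c} | (0 | (0 + 0)) :: deadlocked
Reachable graph of Q (6 states):
  v0 = a.((0 + 0) | 0\{b} | (0 + 0 + (0 + 0))) + b.((a.0)\{c} | (b.0 | (0 + 0))) :: =a=> v1, =b=> v2
  v1 = (0 + 0) | 0\{b} | (0 + 0 + (0 + 0)) :: deadlocked
  v2 = (a.0)\{c} | (b.0 | (0 + 0)) :: =a=> v3, =b=> v4
  v3 = 0\{c} | (b.0 | (0 + 0)) :: =b=> v5
  v4 = (a.0)\{c} | (0 | (0 + 0)) :: =a=> v5
  v5 = 0\{c} | (0 | (0 + 0)) :: deadlocked
Coarsest stable partition (strong bisimilarity classes):
  B0 = {u0}
  B1 = {u2}
  B2 = {u3, u4, v4}
  B3 = {u1, u5, v1, v5}
  B4 = {v0}
  B5 = {v2}
  B6 = {v3}
u0 ∈ B0, v0 ∈ B4 → different blocks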